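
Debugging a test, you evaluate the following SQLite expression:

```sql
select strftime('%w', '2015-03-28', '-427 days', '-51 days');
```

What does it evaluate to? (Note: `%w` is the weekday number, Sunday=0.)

4

First apply '-427 days', '-51 days': 2015-03-28 → 2013-12-05.
2013-12-05 is a Thursday; with Sunday=0 that is 4.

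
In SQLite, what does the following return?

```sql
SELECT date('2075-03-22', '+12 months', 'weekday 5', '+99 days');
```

2076-07-04

Adding +12 months to 2075-03-22 gives 2076-03-22.
`weekday 5` advances to the next Friday; 2076-03-22 is a Sunday, so it moves forward to 2076-03-27.
Applying '+99 days' to 2076-03-27: counting 99 days forward gives 2076-07-04.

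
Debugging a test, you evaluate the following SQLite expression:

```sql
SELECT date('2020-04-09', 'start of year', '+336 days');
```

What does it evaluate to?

2020-12-02

`start of year` rewinds 2020-04-09 to 2020-01-01.
Applying '+336 days' to 2020-01-01: counting 336 days forward gives 2020-12-02.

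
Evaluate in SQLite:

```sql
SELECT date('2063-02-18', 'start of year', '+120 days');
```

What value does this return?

2063-05-01

`start of year` rewinds 2063-02-18 to 2063-01-01.
Applying '+120 days' to 2063-01-01: counting 120 days forward gives 2063-05-01.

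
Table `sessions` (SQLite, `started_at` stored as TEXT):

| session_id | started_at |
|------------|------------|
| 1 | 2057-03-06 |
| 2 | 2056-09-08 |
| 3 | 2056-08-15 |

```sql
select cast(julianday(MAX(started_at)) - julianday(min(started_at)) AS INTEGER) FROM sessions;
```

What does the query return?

MIN = 2056-08-15, MAX = 2057-03-06.
16 days remain in August 2056 after the 15th (31 − 15).
Full months from September 2056 through February 2057 contribute their day counts.
Then 6 days into March 2057.
Total: 16 + 30 + 31 + 30 + 31 + 31 + 28 + 6 = 203.

203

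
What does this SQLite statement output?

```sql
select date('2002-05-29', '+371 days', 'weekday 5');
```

Applying '+371 days' to 2002-05-29: counting 371 days forward gives 2003-06-04.
`weekday 5` advances to the next Friday; 2003-06-04 is a Wednesday, so it moves forward to 2003-06-06.

2003-06-06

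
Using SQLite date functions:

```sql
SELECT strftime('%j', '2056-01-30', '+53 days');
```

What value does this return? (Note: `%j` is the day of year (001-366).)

First apply '+53 days': 2056-01-30 → 2056-03-23.
Day-of-year for 2056-03-23: days since 2056-01-01 inclusive = 83, zero-padded to 083.

083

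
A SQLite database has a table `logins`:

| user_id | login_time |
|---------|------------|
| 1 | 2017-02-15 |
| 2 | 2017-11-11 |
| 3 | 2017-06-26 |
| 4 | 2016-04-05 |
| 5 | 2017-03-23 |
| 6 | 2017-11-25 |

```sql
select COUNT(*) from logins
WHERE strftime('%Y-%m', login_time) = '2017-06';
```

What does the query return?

Rows with year-month 2017-06: 2017-06-26 → 1.

1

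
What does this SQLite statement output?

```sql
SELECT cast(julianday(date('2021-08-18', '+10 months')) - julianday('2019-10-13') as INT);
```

979

Adding +10 months to 2021-08-18 gives 2022-06-18.
18 days remain in October 2019 after the 13th (31 − 13).
Full months from November 2019 through May 2022 contribute their day counts.
Then 18 days into June 2022.
Total: 18 + 30 + 31 + 31 + 29 + 31 + 30 + 31 + 30 + 31 + 31 + 30 + 31 + 30 + 31 + 31 + 28 + 31 + 30 + 31 + 30 + 31 + 31 + 30 + 31 + 30 + 31 + 31 + 28 + 31 + 30 + 31 + 18 = 979.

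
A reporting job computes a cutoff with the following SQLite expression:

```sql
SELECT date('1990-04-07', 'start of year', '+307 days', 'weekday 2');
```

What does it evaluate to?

1990-11-06

`start of year` rewinds 1990-04-07 to 1990-01-01.
Applying '+307 days' to 1990-01-01: counting 307 days forward gives 1990-11-04.
`weekday 2` advances to the next Tuesday; 1990-11-04 is a Sunday, so it moves forward to 1990-11-06.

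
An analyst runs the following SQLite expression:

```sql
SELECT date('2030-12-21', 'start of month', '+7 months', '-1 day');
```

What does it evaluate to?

2031-06-30

`start of month` rewinds 2030-12-21 to 2030-12-01.
Adding +7 months to 2030-12-01 gives 2031-07-01.
Going back 1 day from 2031-07-01 reaches 2031-06-30 (last day of June, 30 days).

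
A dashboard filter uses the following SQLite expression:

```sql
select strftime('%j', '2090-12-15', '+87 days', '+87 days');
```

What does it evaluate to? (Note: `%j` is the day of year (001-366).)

First apply '+87 days', '+87 days': 2090-12-15 → 2091-06-07.
Day-of-year for 2091-06-07: days since 2091-01-01 inclusive = 158, zero-padded to 158.

158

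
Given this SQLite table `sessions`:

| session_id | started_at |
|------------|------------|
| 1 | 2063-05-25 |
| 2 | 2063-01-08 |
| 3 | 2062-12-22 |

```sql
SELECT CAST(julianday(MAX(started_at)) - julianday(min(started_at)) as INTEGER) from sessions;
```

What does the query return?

154

MIN = 2062-12-22, MAX = 2063-05-25.
9 days remain in December 2062 after the 22nd (31 − 22).
January 2063: 31 days.
February 2063: 28 days.
March 2063: 31 days.
April 2063: 30 days.
Then 25 days into May 2063.
Total: 9 + 31 + 28 + 31 + 30 + 25 = 154.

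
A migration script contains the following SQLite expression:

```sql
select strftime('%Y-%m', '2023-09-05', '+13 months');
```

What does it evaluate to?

First apply '+13 months': 2023-09-05 → 2024-10-05.
`%Y-%m` extracts the year-month: 2024-10.

2024-10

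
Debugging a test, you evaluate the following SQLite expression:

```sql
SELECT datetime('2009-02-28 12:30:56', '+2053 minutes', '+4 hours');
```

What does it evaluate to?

2009-03-02 02:43:56

2053 minutes = 34h 13m; +2053 minutes from 2009-02-28 12:30:56 is 2009-03-01 22:43:56 (crosses midnight).
+4 hours from 2009-03-01 22:43:56 is 2009-03-02 02:43:56 (crosses midnight).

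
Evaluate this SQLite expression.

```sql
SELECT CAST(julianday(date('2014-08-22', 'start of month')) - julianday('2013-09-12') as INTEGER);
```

323

`start of month` rewinds 2014-08-22 to 2014-08-01.
18 days remain in September 2013 after the 12th (30 − 12).
Full months from October 2013 through July 2014 contribute their day counts.
Then 1 day into August 2014.
Total: 18 + 31 + 30 + 31 + 31 + 28 + 31 + 30 + 31 + 30 + 31 + 1 = 323.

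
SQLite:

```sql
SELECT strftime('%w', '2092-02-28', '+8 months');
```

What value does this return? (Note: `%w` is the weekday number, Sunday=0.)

First apply '+8 months': 2092-02-28 → 2092-10-28.
2092-10-28 is a Tuesday; with Sunday=0 that is 2.

2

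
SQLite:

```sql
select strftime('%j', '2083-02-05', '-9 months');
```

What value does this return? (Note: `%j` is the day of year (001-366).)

125

First apply '-9 months': 2083-02-05 → 2082-05-05.
Day-of-year for 2082-05-05: days since 2082-01-01 inclusive = 125, zero-padded to 125.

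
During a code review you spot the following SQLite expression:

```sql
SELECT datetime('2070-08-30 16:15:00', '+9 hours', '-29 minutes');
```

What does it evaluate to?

+9 hours from 2070-08-30 16:15:00 is 2070-08-31 01:15:00 (crosses midnight).
-29 minutes from 2070-08-31 01:15:00 is 2070-08-31 00:46:00.

2070-08-31 00:46:00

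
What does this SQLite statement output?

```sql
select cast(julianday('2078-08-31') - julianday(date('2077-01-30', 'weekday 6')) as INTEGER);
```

578

`weekday 6` advances to the next Saturday; 2077-01-30 is already a Saturday, so it stays at 2077-01-30.
1 day remains in January 2077 after the 30th (31 − 30).
Full months from February 2077 through July 2078 contribute their day counts.
Then 31 days into August 2078.
Total: 1 + 28 + 31 + 30 + 31 + 30 + 31 + 31 + 30 + 31 + 30 + 31 + 31 + 28 + 31 + 30 + 31 + 30 + 31 + 31 = 578.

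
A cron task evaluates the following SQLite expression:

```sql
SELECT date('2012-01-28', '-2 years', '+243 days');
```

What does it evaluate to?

2010-09-28

Adding -2 years to 2012-01-28 gives 2010-01-28.
Applying '+243 days' to 2010-01-28: counting 243 days forward gives 2010-09-28.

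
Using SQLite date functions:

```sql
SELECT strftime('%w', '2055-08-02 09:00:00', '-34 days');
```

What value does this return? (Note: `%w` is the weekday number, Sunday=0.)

First apply '-34 days': 2055-08-02 09:00:00 → 2055-06-29 09:00:00.
2055-06-29 is a Tuesday; with Sunday=0 that is 2.

2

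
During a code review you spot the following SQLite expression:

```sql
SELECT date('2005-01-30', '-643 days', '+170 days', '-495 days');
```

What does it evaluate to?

Applying '-643 days' to 2005-01-30: counting 643 days back gives 2003-04-28.
Applying '+170 days' to 2003-04-28: counting 170 days forward gives 2003-10-15.
Applying '-495 days' to 2003-10-15: counting 495 days back gives 2002-06-07.

2002-06-07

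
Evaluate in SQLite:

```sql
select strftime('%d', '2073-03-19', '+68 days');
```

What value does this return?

First apply '+68 days': 2073-03-19 → 2073-05-26.
`%d` extracts the 2-digit day of month: 26.

26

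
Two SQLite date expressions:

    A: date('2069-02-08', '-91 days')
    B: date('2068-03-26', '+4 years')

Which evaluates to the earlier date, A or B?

A = 2068-11-09.
B = 2072-03-26.
A is earlier.

A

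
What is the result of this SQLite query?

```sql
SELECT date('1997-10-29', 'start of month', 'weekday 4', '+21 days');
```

1997-10-23

`start of month` rewinds 1997-10-29 to 1997-10-01.
`weekday 4` advances to the next Thursday; 1997-10-01 is a Wednesday, so it moves forward to 1997-10-02.
Advancing 21 more days within October lands on 1997-10-23.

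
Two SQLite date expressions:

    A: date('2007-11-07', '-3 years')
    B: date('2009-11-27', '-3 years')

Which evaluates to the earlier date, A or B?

A = 2004-11-07.
B = 2006-11-27.
A is earlier.

A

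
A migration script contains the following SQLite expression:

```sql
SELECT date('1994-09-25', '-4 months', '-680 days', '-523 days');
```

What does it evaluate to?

1991-02-07

Adding -4 months to 1994-09-25 gives 1994-05-25.
Applying '-680 days' to 1994-05-25: counting 680 days back gives 1992-07-14.
Applying '-523 days' to 1992-07-14: counting 523 days back gives 1991-02-07.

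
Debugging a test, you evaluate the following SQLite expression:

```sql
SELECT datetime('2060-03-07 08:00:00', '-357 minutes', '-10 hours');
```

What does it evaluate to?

357 minutes = 5h 57m; -357 minutes from 2060-03-07 08:00:00 is 2060-03-07 02:03:00.
-10 hours from 2060-03-07 02:03:00 is 2060-03-06 16:03:00 (crosses midnight).

2060-03-06 16:03:00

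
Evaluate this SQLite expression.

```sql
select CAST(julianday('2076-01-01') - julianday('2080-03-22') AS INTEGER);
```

30 days remain in January 2076 after the 1st (31 − 1).
Full months from February 2076 through February 2080 contribute their day counts.
Then 22 days into March 2080.
Total: 30 + 29 + 31 + 30 + 31 + 30 + 31 + 31 + 30 + 31 + 30 + 31 + 31 + 28 + 31 + 30 + 31 + 30 + 31 + 31 + 30 + 31 + 30 + 31 + 31 + 28 + 31 + 30 + 31 + 30 + 31 + 31 + 30 + 31 + 30 + 31 + 31 + 28 + 31 + 30 + 31 + 30 + 31 + 31 + 30 + 31 + 30 + 31 + 31 + 29 + 22 = 1542.
The subtraction is earlier − later, so the result is −1542 → -1542.

-1542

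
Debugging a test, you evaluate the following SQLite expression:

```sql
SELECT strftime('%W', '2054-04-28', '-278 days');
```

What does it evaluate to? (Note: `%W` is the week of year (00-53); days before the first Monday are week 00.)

First apply '-278 days': 2054-04-28 → 2053-07-24.
2053-07-24 is a Thursday. SQLite's %W counts Mondays since the year started; the result is 29.

29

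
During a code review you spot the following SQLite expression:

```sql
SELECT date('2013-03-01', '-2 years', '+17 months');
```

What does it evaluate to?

2012-08-01

Adding -2 years to 2013-03-01 gives 2011-03-01.
Adding +17 months to 2011-03-01 gives 2012-08-01.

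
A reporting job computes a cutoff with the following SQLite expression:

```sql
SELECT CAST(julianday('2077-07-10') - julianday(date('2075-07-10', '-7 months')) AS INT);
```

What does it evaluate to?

943

Adding -7 months to 2075-07-10 gives 2074-12-10.
21 days remain in December 2074 after the 10th (31 − 10).
Full months from January 2075 through June 2077 contribute their day counts.
Then 10 days into July 2077.
Total: 21 + 31 + 28 + 31 + 30 + 31 + 30 + 31 + 31 + 30 + 31 + 30 + 31 + 31 + 29 + 31 + 30 + 31 + 30 + 31 + 31 + 30 + 31 + 30 + 31 + 31 + 28 + 31 + 30 + 31 + 30 + 10 = 943.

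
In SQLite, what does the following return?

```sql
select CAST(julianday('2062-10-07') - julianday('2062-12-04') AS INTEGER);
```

24 days remain in October 2062 after the 7th (31 − 7).
November 2062: 30 days.
Then 4 days into December 2062.
Total: 24 + 30 + 4 = 58.
The subtraction is earlier − later, so the result is −58 → -58.

-58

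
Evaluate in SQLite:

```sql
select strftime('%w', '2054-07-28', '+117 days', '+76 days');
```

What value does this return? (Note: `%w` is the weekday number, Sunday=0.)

First apply '+117 days', '+76 days': 2054-07-28 → 2055-02-06.
2055-02-06 is a Saturday; with Sunday=0 that is 6.

6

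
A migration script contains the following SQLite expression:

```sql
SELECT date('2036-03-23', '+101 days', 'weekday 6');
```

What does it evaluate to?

Applying '+101 days' to 2036-03-23: counting 101 days forward gives 2036-07-02.
`weekday 6` advances to the next Saturday; 2036-07-02 is a Wednesday, so it moves forward to 2036-07-05.

2036-07-05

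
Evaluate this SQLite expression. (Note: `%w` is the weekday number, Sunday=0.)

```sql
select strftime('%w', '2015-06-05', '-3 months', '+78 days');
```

5

First apply '-3 months', '+78 days': 2015-06-05 → 2015-05-22.
2015-05-22 is a Friday; with Sunday=0 that is 5.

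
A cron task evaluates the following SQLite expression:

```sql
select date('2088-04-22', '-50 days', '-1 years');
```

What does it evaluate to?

Applying '-50 days' to 2088-04-22: counting 50 days back gives 2088-03-03.
Adding -1 year to 2088-03-03 gives 2087-03-03.

2087-03-03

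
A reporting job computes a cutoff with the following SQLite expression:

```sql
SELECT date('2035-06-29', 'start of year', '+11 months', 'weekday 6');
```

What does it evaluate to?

2035-12-01

`start of year` rewinds 2035-06-29 to 2035-01-01.
Adding +11 months to 2035-01-01 gives 2035-12-01.
`weekday 6` advances to the next Saturday; 2035-12-01 is already a Saturday, so it stays at 2035-12-01.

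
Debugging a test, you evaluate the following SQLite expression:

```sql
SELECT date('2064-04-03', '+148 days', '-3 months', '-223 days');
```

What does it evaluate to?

Applying '+148 days' to 2064-04-03: counting 148 days forward gives 2064-08-29.
Adding -3 months to 2064-08-29 gives 2064-05-29.
Applying '-223 days' to 2064-05-29: counting 223 days back gives 2063-10-19.

2063-10-19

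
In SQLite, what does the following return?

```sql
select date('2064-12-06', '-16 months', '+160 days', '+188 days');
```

Adding -16 months to 2064-12-06 gives 2063-08-06.
Applying '+160 days' to 2063-08-06: counting 160 days forward gives 2064-01-13.
Applying '+188 days' to 2064-01-13: counting 188 days forward gives 2064-07-19.

2064-07-19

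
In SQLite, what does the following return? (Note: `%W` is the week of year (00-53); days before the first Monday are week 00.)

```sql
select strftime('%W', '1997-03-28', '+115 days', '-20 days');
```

First apply '+115 days', '-20 days': 1997-03-28 → 1997-07-01.
1997-07-01 is a Tuesday. SQLite's %W counts Mondays since the year started; the result is 26.

26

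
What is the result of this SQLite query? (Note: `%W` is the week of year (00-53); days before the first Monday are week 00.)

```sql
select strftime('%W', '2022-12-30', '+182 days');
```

26

First apply '+182 days': 2022-12-30 → 2023-06-30.
2023-06-30 is a Friday. SQLite's %W counts Mondays since the year started; the result is 26.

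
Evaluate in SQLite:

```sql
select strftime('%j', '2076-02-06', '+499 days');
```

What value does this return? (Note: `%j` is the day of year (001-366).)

170

First apply '+499 days': 2076-02-06 → 2077-06-19.
Day-of-year for 2077-06-19: days since 2077-01-01 inclusive = 170, zero-padded to 170.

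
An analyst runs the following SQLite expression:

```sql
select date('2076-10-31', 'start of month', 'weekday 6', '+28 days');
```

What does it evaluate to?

`start of month` rewinds 2076-10-31 to 2076-10-01.
`weekday 6` advances to the next Saturday; 2076-10-01 is a Thursday, so it moves forward to 2076-10-03.
Advancing 28 more days within October lands on 2076-10-31.

2076-10-31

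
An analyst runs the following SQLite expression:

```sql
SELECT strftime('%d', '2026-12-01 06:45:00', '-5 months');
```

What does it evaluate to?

01

First apply '-5 months': 2026-12-01 06:45:00 → 2026-07-01 06:45:00.
`%d` extracts the 2-digit day of month: 01.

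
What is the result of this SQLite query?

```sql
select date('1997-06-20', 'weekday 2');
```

1997-06-24

`weekday 2` advances to the next Tuesday; 1997-06-20 is a Friday, so it moves forward to 1997-06-24.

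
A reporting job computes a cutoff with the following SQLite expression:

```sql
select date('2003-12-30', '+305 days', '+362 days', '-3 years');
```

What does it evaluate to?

2002-10-27

Applying '+305 days' to 2003-12-30: counting 305 days forward gives 2004-10-30.
Applying '+362 days' to 2004-10-30: counting 362 days forward gives 2005-10-27.
Adding -3 years to 2005-10-27 gives 2002-10-27.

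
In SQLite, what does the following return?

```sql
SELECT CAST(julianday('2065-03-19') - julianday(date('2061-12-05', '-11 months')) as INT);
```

Adding -11 months to 2061-12-05 gives 2061-01-05.
26 days remain in January 2061 after the 5th (31 − 5).
Full months from February 2061 through February 2065 contribute their day counts.
Then 19 days into March 2065.
Total: 26 + 28 + 31 + 30 + 31 + 30 + 31 + 31 + 30 + 31 + 30 + 31 + 31 + 28 + 31 + 30 + 31 + 30 + 31 + 31 + 30 + 31 + 30 + 31 + 31 + 28 + 31 + 30 + 31 + 30 + 31 + 31 + 30 + 31 + 30 + 31 + 31 + 29 + 31 + 30 + 31 + 30 + 31 + 31 + 30 + 31 + 30 + 31 + 31 + 28 + 19 = 1534.

1534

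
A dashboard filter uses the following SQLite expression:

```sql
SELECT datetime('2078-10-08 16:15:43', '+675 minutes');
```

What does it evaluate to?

675 minutes = 11h 15m; +675 minutes from 2078-10-08 16:15:43 is 2078-10-09 03:30:43 (crosses midnight).

2078-10-09 03:30:43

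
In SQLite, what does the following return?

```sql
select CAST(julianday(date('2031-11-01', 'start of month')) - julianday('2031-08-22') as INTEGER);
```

`start of month` rewinds 2031-11-01 to 2031-11-01.
9 days remain in August 2031 after the 22nd (31 − 22).
September 2031: 30 days.
October 2031: 31 days.
Then 1 day into November 2031.
Total: 9 + 30 + 31 + 1 = 71.

71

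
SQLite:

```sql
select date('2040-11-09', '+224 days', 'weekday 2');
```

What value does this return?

Applying '+224 days' to 2040-11-09: counting 224 days forward gives 2041-06-21.
`weekday 2` advances to the next Tuesday; 2041-06-21 is a Friday, so it moves forward to 2041-06-25.

2041-06-25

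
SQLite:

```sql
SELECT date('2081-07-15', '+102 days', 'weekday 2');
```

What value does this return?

2081-10-28

Applying '+102 days' to 2081-07-15: counting 102 days forward gives 2081-10-25.
`weekday 2` advances to the next Tuesday; 2081-10-25 is a Saturday, so it moves forward to 2081-10-28.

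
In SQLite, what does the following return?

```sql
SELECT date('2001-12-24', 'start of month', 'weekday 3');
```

`start of month` rewinds 2001-12-24 to 2001-12-01.
`weekday 3` advances to the next Wednesday; 2001-12-01 is a Saturday, so it moves forward to 2001-12-05.

2001-12-05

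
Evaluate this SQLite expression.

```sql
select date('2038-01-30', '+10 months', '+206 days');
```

Adding +10 months to 2038-01-30 gives 2038-11-30.
Applying '+206 days' to 2038-11-30: counting 206 days forward gives 2039-06-24.

2039-06-24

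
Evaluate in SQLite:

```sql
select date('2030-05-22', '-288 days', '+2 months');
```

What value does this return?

2029-10-07

Applying '-288 days' to 2030-05-22: counting 288 days back gives 2029-08-07.
Adding +2 months to 2029-08-07 gives 2029-10-07.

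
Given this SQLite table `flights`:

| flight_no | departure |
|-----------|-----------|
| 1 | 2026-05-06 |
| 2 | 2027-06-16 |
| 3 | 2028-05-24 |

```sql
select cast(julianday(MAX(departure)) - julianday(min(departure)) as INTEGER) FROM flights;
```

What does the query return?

749

MIN = 2026-05-06, MAX = 2028-05-24.
25 days remain in May 2026 after the 6th (31 − 6).
Full months from June 2026 through April 2028 contribute their day counts.
Then 24 days into May 2028.
Total: 25 + 30 + 31 + 31 + 30 + 31 + 30 + 31 + 31 + 28 + 31 + 30 + 31 + 30 + 31 + 31 + 30 + 31 + 30 + 31 + 31 + 29 + 31 + 30 + 24 = 749.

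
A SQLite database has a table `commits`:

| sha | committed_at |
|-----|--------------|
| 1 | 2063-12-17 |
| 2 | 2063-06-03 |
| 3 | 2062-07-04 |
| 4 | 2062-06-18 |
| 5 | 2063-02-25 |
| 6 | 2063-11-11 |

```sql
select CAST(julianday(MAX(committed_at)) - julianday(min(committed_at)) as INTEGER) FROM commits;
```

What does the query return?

547

MIN = 2062-06-18, MAX = 2063-12-17.
12 days remain in June 2062 after the 18th (30 − 18).
Full months from July 2062 through November 2063 contribute their day counts.
Then 17 days into December 2063.
Total: 12 + 31 + 31 + 30 + 31 + 30 + 31 + 31 + 28 + 31 + 30 + 31 + 30 + 31 + 31 + 30 + 31 + 30 + 17 = 547.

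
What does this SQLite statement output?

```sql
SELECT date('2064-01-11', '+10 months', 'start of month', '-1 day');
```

Adding +10 months to 2064-01-11 gives 2064-11-11.
`start of month` rewinds 2064-11-11 to 2064-11-01.
Going back 1 day from 2064-11-01 reaches 2064-10-31 (last day of October, 31 days).

2064-10-31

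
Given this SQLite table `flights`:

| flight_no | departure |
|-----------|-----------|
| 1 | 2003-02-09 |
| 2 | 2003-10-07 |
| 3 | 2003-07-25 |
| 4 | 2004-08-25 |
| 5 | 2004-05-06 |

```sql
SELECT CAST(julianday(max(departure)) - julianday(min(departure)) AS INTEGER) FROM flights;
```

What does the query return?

563

MIN = 2003-02-09, MAX = 2004-08-25.
19 days remain in February 2003 after the 9th (28 − 9).
Full months from March 2003 through July 2004 contribute their day counts.
Then 25 days into August 2004.
Total: 19 + 31 + 30 + 31 + 30 + 31 + 31 + 30 + 31 + 30 + 31 + 31 + 29 + 31 + 30 + 31 + 30 + 31 + 25 = 563.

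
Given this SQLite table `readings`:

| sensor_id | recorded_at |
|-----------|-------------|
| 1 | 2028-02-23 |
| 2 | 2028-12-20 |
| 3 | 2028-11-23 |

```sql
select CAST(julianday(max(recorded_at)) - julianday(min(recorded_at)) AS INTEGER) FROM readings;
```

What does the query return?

301

MIN = 2028-02-23, MAX = 2028-12-20.
6 days remain in February 2028 after the 23rd (29 − 23).
Full months from March 2028 through November 2028 contribute their day counts.
Then 20 days into December 2028.
Total: 6 + 31 + 30 + 31 + 30 + 31 + 31 + 30 + 31 + 30 + 20 = 301.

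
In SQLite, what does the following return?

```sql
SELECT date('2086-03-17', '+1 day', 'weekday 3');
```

2086-03-20

Advancing 1 more day within March lands on 2086-03-18.
`weekday 3` advances to the next Wednesday; 2086-03-18 is a Monday, so it moves forward to 2086-03-20.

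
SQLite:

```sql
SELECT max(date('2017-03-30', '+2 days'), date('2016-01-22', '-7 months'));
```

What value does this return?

2017-04-01

date('2017-03-30', '+2 days') → 2017-04-01.
date('2016-01-22', '-7 months') → 2015-06-22.
Later of the two is 2017-04-01.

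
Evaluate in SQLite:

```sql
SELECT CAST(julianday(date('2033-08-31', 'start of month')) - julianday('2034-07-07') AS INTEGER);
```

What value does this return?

-340

`start of month` rewinds 2033-08-31 to 2033-08-01.
30 days remain in August 2033 after the 1st (31 − 1).
Full months from September 2033 through June 2034 contribute their day counts.
Then 7 days into July 2034.
Total: 30 + 30 + 31 + 30 + 31 + 31 + 28 + 31 + 30 + 31 + 30 + 7 = 340.
The subtraction is earlier − later, so the result is −340 → -340.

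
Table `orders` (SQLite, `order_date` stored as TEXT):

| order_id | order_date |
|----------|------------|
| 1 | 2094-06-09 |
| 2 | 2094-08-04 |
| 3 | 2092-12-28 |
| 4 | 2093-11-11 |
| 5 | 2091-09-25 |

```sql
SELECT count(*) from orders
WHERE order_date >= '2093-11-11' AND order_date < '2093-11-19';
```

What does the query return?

1

Rows in [2093-11-11, 2093-11-19): 2093-11-11 → 1 row.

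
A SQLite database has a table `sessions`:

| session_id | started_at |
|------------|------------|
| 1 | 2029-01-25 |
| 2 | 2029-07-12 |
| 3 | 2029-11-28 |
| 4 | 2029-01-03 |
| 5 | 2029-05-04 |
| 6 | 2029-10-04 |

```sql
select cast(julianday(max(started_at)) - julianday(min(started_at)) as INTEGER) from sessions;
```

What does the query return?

329

MIN = 2029-01-03, MAX = 2029-11-28.
28 days remain in January 2029 after the 3rd (31 − 3).
Full months from February 2029 through October 2029 contribute their day counts.
Then 28 days into November 2029.
Total: 28 + 28 + 31 + 30 + 31 + 30 + 31 + 31 + 30 + 31 + 28 = 329.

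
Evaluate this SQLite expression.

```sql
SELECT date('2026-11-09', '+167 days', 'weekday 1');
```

2027-04-26

Applying '+167 days' to 2026-11-09: counting 167 days forward gives 2027-04-25.
`weekday 1` advances to the next Monday; 2027-04-25 is a Sunday, so it moves forward to 2027-04-26.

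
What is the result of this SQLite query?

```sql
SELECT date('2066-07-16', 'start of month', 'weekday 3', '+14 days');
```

2066-07-21

`start of month` rewinds 2066-07-16 to 2066-07-01.
`weekday 3` advances to the next Wednesday; 2066-07-01 is a Thursday, so it moves forward to 2066-07-07.
Advancing 14 more days within July lands on 2066-07-21.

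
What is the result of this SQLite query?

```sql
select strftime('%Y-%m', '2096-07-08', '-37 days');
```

First apply '-37 days': 2096-07-08 → 2096-06-01.
`%Y-%m` extracts the year-month: 2096-06.

2096-06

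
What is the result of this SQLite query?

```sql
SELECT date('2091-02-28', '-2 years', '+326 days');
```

Adding -2 years to 2091-02-28 gives 2089-02-28.
Applying '+326 days' to 2089-02-28: counting 326 days forward gives 2090-01-20.

2090-01-20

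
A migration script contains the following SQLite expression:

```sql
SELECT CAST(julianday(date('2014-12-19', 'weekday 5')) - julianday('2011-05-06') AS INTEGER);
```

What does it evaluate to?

`weekday 5` advances to the next Friday; 2014-12-19 is already a Friday, so it stays at 2014-12-19.
25 days remain in May 2011 after the 6th (31 − 6).
Full months from June 2011 through November 2014 contribute their day counts.
Then 19 days into December 2014.
Total: 25 + 30 + 31 + 31 + 30 + 31 + 30 + 31 + 31 + 29 + 31 + 30 + 31 + 30 + 31 + 31 + 30 + 31 + 30 + 31 + 31 + 28 + 31 + 30 + 31 + 30 + 31 + 31 + 30 + 31 + 30 + 31 + 31 + 28 + 31 + 30 + 31 + 30 + 31 + 31 + 30 + 31 + 30 + 19 = 1323.

1323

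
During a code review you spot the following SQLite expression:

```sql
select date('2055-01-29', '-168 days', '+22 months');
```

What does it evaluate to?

Applying '-168 days' to 2055-01-29: counting 168 days back gives 2054-08-14.
Adding +22 months to 2054-08-14 gives 2056-06-14.

2056-06-14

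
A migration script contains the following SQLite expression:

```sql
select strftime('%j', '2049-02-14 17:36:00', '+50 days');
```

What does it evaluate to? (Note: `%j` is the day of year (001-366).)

095

First apply '+50 days': 2049-02-14 17:36:00 → 2049-04-05 17:36:00.
Day-of-year for 2049-04-05: days since 2049-01-01 inclusive = 95, zero-padded to 095.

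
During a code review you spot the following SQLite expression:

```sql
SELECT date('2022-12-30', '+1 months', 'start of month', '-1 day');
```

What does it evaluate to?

2022-12-31

Adding +1 month to 2022-12-30 gives 2023-01-30.
`start of month` rewinds 2023-01-30 to 2023-01-01.
Going back 1 day from 2023-01-01 reaches 2022-12-31 (last day of December, 31 days).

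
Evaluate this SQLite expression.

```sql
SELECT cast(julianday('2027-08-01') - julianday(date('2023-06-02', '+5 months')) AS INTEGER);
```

1368

Adding +5 months to 2023-06-02 gives 2023-11-02.
28 days remain in November 2023 after the 2nd (30 − 2).
Full months from December 2023 through July 2027 contribute their day counts.
Then 1 day into August 2027.
Total: 28 + 31 + 31 + 29 + 31 + 30 + 31 + 30 + 31 + 31 + 30 + 31 + 30 + 31 + 31 + 28 + 31 + 30 + 31 + 30 + 31 + 31 + 30 + 31 + 30 + 31 + 31 + 28 + 31 + 30 + 31 + 30 + 31 + 31 + 30 + 31 + 30 + 31 + 31 + 28 + 31 + 30 + 31 + 30 + 31 + 1 = 1368.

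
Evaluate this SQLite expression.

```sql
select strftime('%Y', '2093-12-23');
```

`%Y` extracts the 4-digit year: 2093.

2093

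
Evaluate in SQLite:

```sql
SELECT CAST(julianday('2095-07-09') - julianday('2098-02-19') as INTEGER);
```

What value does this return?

-956

22 days remain in July 2095 after the 9th (31 − 9).
Full months from August 2095 through January 2098 contribute their day counts.
Then 19 days into February 2098.
Total: 22 + 31 + 30 + 31 + 30 + 31 + 31 + 29 + 31 + 30 + 31 + 30 + 31 + 31 + 30 + 31 + 30 + 31 + 31 + 28 + 31 + 30 + 31 + 30 + 31 + 31 + 30 + 31 + 30 + 31 + 31 + 19 = 956.
The subtraction is earlier − later, so the result is −956 → -956.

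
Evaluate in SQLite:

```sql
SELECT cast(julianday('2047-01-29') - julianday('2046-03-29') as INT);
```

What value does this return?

2 days remain in March 2046 after the 29th (31 − 29).
Full months from April 2046 through December 2046 contribute their day counts.
Then 29 days into January 2047.
Total: 2 + 30 + 31 + 30 + 31 + 31 + 30 + 31 + 30 + 31 + 29 = 306.

306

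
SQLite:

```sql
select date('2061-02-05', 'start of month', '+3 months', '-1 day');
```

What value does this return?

2061-04-30

`start of month` rewinds 2061-02-05 to 2061-02-01.
Adding +3 months to 2061-02-01 gives 2061-05-01.
Going back 1 day from 2061-05-01 reaches 2061-04-30 (last day of April, 30 days).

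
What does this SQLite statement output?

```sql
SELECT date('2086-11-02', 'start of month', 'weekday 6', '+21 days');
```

2086-11-23

`start of month` rewinds 2086-11-02 to 2086-11-01.
`weekday 6` advances to the next Saturday; 2086-11-01 is a Friday, so it moves forward to 2086-11-02.
Advancing 21 more days within November lands on 2086-11-23.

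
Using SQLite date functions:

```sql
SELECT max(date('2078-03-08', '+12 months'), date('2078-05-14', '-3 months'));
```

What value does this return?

2079-03-08

date('2078-03-08', '+12 months') → 2079-03-08.
date('2078-05-14', '-3 months') → 2078-02-14.
Later of the two is 2079-03-08.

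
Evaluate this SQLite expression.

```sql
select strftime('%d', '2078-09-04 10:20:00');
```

`%d` extracts the 2-digit day of month: 04.

04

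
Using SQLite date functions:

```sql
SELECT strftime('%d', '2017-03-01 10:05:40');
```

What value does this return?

01

`%d` extracts the 2-digit day of month: 01.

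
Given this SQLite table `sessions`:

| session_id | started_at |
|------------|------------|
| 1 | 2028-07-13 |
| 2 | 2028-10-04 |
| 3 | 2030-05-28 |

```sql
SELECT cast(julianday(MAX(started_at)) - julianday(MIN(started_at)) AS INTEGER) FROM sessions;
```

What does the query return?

684

MIN = 2028-07-13, MAX = 2030-05-28.
18 days remain in July 2028 after the 13th (31 − 13).
Full months from August 2028 through April 2030 contribute their day counts.
Then 28 days into May 2030.
Total: 18 + 31 + 30 + 31 + 30 + 31 + 31 + 28 + 31 + 30 + 31 + 30 + 31 + 31 + 30 + 31 + 30 + 31 + 31 + 28 + 31 + 30 + 28 = 684.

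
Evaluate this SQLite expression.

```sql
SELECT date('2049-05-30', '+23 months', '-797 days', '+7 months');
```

Adding +23 months to 2049-05-30 gives 2051-04-30.
Applying '-797 days' to 2051-04-30: counting 797 days back gives 2049-02-22.
Adding +7 months to 2049-02-22 gives 2049-09-22.

2049-09-22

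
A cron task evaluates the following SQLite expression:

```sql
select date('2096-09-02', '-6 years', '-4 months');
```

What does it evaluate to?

2090-05-02

Adding -6 years to 2096-09-02 gives 2090-09-02.
Adding -4 months to 2090-09-02 gives 2090-05-02.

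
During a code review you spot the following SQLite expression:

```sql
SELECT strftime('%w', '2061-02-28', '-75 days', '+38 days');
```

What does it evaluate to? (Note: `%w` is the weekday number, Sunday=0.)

6

First apply '-75 days', '+38 days': 2061-02-28 → 2061-01-22.
2061-01-22 is a Saturday; with Sunday=0 that is 6.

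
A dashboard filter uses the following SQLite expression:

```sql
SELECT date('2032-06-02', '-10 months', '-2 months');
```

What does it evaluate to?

Adding -10 months to 2032-06-02 gives 2031-08-02.
Adding -2 months to 2031-08-02 gives 2031-06-02.

2031-06-02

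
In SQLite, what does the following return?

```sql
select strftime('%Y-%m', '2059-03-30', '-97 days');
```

First apply '-97 days': 2059-03-30 → 2058-12-23.
`%Y-%m` extracts the year-month: 2058-12.

2058-12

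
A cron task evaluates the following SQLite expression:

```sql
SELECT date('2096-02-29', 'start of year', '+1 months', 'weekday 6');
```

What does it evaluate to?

2096-02-04

`start of year` rewinds 2096-02-29 to 2096-01-01.
Adding +1 month to 2096-01-01 gives 2096-02-01.
`weekday 6` advances to the next Saturday; 2096-02-01 is a Wednesday, so it moves forward to 2096-02-04.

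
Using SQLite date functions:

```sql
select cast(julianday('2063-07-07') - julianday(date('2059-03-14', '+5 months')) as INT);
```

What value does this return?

Adding +5 months to 2059-03-14 gives 2059-08-14.
17 days remain in August 2059 after the 14th (31 − 14).
Full months from September 2059 through June 2063 contribute their day counts.
Then 7 days into July 2063.
Total: 17 + 30 + 31 + 30 + 31 + 31 + 29 + 31 + 30 + 31 + 30 + 31 + 31 + 30 + 31 + 30 + 31 + 31 + 28 + 31 + 30 + 31 + 30 + 31 + 31 + 30 + 31 + 30 + 31 + 31 + 28 + 31 + 30 + 31 + 30 + 31 + 31 + 30 + 31 + 30 + 31 + 31 + 28 + 31 + 30 + 31 + 30 + 7 = 1423.

1423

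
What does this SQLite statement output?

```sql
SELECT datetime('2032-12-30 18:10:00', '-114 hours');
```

2032-12-26 00:10:00

-114 hours from 2032-12-30 18:10:00 is 2032-12-26 00:10:00 (crosses midnight).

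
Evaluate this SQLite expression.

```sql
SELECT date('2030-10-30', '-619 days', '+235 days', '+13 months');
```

2030-11-11

Applying '-619 days' to 2030-10-30: counting 619 days back gives 2029-02-18.
Applying '+235 days' to 2029-02-18: counting 235 days forward gives 2029-10-11.
Adding +13 months to 2029-10-11 gives 2030-11-11.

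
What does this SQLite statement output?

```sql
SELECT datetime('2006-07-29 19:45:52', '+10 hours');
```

2006-07-30 05:45:52

+10 hours from 2006-07-29 19:45:52 is 2006-07-30 05:45:52 (crosses midnight).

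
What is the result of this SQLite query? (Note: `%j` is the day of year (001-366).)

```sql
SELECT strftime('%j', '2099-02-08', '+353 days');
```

First apply '+353 days': 2099-02-08 → 2100-01-27.
Day-of-year for 2100-01-27: days since 2100-01-01 inclusive = 27, zero-padded to 027.

027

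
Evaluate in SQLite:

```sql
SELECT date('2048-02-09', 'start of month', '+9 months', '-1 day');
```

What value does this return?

`start of month` rewinds 2048-02-09 to 2048-02-01.
Adding +9 months to 2048-02-01 gives 2048-11-01.
Going back 1 day from 2048-11-01 reaches 2048-10-31 (last day of October, 31 days).

2048-10-31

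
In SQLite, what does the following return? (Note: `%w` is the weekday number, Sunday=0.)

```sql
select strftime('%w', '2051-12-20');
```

2051-12-20 is a Wednesday; with Sunday=0 that is 3.

3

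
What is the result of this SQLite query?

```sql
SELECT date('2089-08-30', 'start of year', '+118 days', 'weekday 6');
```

2089-04-30

`start of year` rewinds 2089-08-30 to 2089-01-01.
Applying '+118 days' to 2089-01-01: counting 118 days forward gives 2089-04-29.
`weekday 6` advances to the next Saturday; 2089-04-29 is a Friday, so it moves forward to 2089-04-30.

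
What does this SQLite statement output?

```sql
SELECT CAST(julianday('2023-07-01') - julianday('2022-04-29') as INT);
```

428

1 day remains in April 2022 after the 29th (30 − 29).
Full months from May 2022 through June 2023 contribute their day counts.
Then 1 day into July 2023.
Total: 1 + 31 + 30 + 31 + 31 + 30 + 31 + 30 + 31 + 31 + 28 + 31 + 30 + 31 + 30 + 1 = 428.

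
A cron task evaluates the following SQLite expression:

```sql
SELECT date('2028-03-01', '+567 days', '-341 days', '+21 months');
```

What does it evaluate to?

2030-07-13

Applying '+567 days' to 2028-03-01: counting 567 days forward gives 2029-09-19.
Applying '-341 days' to 2029-09-19: counting 341 days back gives 2028-10-13.
Adding +21 months to 2028-10-13 gives 2030-07-13.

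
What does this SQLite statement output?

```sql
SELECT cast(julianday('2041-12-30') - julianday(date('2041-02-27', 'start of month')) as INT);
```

332

`start of month` rewinds 2041-02-27 to 2041-02-01.
27 days remain in February 2041 after the 1st (28 − 1).
Full months from March 2041 through November 2041 contribute their day counts.
Then 30 days into December 2041.
Total: 27 + 31 + 30 + 31 + 30 + 31 + 31 + 30 + 31 + 30 + 30 = 332.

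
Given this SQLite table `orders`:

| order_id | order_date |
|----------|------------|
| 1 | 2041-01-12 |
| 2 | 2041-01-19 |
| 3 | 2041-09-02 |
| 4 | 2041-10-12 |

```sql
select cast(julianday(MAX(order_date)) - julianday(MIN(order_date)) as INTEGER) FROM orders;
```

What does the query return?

MIN = 2041-01-12, MAX = 2041-10-12.
19 days remain in January 2041 after the 12th (31 − 12).
Full months from February 2041 through September 2041 contribute their day counts.
Then 12 days into October 2041.
Total: 19 + 28 + 31 + 30 + 31 + 30 + 31 + 31 + 30 + 12 = 273.

273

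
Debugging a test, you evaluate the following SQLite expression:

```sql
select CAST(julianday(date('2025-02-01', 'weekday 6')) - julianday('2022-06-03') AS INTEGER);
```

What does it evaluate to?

974

`weekday 6` advances to the next Saturday; 2025-02-01 is already a Saturday, so it stays at 2025-02-01.
27 days remain in June 2022 after the 3rd (30 − 3).
Full months from July 2022 through January 2025 contribute their day counts.
Then 1 day into February 2025.
Total: 27 + 31 + 31 + 30 + 31 + 30 + 31 + 31 + 28 + 31 + 30 + 31 + 30 + 31 + 31 + 30 + 31 + 30 + 31 + 31 + 29 + 31 + 30 + 31 + 30 + 31 + 31 + 30 + 31 + 30 + 31 + 31 + 1 = 974.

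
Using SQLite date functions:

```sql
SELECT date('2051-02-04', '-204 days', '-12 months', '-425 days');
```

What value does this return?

Applying '-204 days' to 2051-02-04: counting 204 days back gives 2050-07-15.
Adding -12 months to 2050-07-15 gives 2049-07-15.
Applying '-425 days' to 2049-07-15: counting 425 days back gives 2048-05-16.

2048-05-16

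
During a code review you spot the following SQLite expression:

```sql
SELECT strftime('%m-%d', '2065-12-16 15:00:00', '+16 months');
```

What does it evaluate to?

First apply '+16 months': 2065-12-16 15:00:00 → 2067-04-16 15:00:00.
`%m-%d` extracts the month-day: 04-16.

04-16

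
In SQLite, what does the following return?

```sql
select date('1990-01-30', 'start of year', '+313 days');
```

`start of year` rewinds 1990-01-30 to 1990-01-01.
Applying '+313 days' to 1990-01-01: counting 313 days forward gives 1990-11-10.

1990-11-10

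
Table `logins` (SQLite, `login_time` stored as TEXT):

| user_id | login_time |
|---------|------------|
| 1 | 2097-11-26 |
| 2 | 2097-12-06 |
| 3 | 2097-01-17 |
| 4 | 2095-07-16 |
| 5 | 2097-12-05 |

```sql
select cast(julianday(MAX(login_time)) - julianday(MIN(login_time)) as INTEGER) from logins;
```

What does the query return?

MIN = 2095-07-16, MAX = 2097-12-06.
15 days remain in July 2095 after the 16th (31 − 16).
Full months from August 2095 through November 2097 contribute their day counts.
Then 6 days into December 2097.
Total: 15 + 31 + 30 + 31 + 30 + 31 + 31 + 29 + 31 + 30 + 31 + 30 + 31 + 31 + 30 + 31 + 30 + 31 + 31 + 28 + 31 + 30 + 31 + 30 + 31 + 31 + 30 + 31 + 30 + 6 = 874.

874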